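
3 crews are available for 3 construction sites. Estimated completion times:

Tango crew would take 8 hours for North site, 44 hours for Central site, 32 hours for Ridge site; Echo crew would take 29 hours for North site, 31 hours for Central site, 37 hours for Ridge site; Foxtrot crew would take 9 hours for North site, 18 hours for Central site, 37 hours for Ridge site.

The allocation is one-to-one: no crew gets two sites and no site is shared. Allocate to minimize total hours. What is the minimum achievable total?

This is the linear assignment problem.
Optimal: Tango crew→North site (8 hours), Echo crew→Ridge site (37 hours), Foxtrot crew→Central site (18 hours) — total 8+37+18 = 63 hours.
Row-greedy (each crew in turn takes its cheapest remaining site) gives 76 hours, worse by 13.

Min total: 63 hours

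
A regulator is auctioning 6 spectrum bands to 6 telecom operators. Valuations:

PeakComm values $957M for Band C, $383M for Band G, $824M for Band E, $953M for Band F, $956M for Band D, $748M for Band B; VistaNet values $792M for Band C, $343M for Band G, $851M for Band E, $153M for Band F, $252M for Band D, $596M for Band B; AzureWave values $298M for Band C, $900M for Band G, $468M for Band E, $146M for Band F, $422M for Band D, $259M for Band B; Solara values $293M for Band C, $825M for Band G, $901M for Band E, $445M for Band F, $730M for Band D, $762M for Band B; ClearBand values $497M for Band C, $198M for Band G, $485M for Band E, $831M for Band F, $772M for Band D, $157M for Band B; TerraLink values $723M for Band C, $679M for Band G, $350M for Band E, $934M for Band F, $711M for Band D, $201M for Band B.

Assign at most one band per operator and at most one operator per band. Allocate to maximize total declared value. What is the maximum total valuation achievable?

Optimal: PeakComm→Band C ($957M), VistaNet→Band E ($851M), AzureWave→Band G ($900M), Solara→Band B ($762M), ClearBand→Band D ($772M), TerraLink→Band F ($934M) — total 957+851+900+762+772+934 = $5176M.
Row-greedy (each operator in turn takes its best remaining band) gives $5012M, worse by 164.
Checked against all permutations: $5176M is optimal.

Maximum total: $5176M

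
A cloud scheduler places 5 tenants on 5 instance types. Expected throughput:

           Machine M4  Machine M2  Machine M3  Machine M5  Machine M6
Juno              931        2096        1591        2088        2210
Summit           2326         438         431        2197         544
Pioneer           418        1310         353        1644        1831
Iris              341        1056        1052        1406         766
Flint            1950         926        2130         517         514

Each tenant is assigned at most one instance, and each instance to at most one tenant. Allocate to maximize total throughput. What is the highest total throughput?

Maximum total: 9789 ops/s

Optimal: Juno→Machine M2 (2096 ops/s), Summit→Machine M4 (2326 ops/s), Pioneer→Machine M6 (1831 ops/s), Iris→Machine M5 (1406 ops/s), Flint→Machine M3 (2130 ops/s) — total 2096+2326+1831+1406+2130 = 9789 ops/s.
Swapping Flint↔Iris (Flint→Machine M5 517 ops/s, Iris→Machine M3 1052 ops/s) loses 1967.
Checked against all permutations: 9789 ops/s is optimal.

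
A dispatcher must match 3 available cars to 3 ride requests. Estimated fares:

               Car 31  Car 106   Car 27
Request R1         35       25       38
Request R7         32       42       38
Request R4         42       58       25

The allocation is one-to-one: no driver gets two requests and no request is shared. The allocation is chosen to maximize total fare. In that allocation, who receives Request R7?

Optimal: Car 31→Request R1 ($35), Car 106→Request R4 ($58), Car 27→Request R7 ($38) — total 35+58+38 = $131.
Column-greedy (each request in turn goes to its best remaining driver) gives $122, worse by 9.
Every other assignment is strictly worse.
Car 27's own top request is Request R1 ($38), but forcing Car 27→Request R1 and reassigning the rest optimally gives only $128 — worse by 3.

Car 27 receives Request R7.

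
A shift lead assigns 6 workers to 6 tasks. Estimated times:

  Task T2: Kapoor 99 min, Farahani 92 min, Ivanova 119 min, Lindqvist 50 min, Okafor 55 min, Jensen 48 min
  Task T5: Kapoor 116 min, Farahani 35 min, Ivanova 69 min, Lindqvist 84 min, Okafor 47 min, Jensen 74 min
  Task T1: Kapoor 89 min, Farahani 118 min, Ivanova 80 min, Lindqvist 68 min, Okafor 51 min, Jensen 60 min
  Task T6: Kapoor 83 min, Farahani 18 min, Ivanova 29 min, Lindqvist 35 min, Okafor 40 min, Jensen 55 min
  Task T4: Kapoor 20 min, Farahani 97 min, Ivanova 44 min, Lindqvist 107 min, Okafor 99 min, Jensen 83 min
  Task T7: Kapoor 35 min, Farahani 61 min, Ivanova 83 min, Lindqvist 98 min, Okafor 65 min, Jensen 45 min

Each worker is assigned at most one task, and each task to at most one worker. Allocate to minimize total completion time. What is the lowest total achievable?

This is a one-to-one assignment (minimum-cost bipartite matching).
Optimal: Kapoor→Task T4 (20 min), Farahani→Task T5 (35 min), Ivanova→Task T6 (29 min), Lindqvist→Task T2 (50 min), Okafor→Task T1 (51 min), Jensen→Task T7 (45 min) — total 20+35+29+50+51+45 = 230 min.
Next-best assignment: Kapoor→Task T7, Farahani→Task T5, Ivanova→Task T4, Lindqvist→Task T6, Okafor→Task T1, Jensen→Task T2 = 248 min.
Every other assignment is strictly worse.

Minimum total: 230 min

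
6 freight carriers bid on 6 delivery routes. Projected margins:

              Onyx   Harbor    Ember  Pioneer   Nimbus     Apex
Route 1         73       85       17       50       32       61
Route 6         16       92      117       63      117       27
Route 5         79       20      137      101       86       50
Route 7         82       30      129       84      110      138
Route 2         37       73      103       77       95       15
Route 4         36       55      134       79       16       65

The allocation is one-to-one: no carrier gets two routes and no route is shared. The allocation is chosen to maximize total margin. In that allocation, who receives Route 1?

Optimal: Onyx→Route 1 ($73k), Harbor→Route 2 ($73k), Ember→Route 4 ($134k), Pioneer→Route 5 ($101k), Nimbus→Route 6 ($117k), Apex→Route 7 ($138k) — total 73+73+134+101+117+138 = $636k.
Max-entry greedy (repeatedly take the single best remaining cell) gives $593k, worse by 43.
Next-best assignment: Onyx→Route 1, Harbor→Route 6, Ember→Route 4, Pioneer→Route 5, Nimbus→Route 2, Apex→Route 7 = $633k.
No other one-to-one assignment exceeds $636k.
Onyx's own top route is Route 7 ($82k), but forcing Onyx→Route 7 and reassigning the rest optimally gives only $568k — worse by 68.

Onyx receives Route 1.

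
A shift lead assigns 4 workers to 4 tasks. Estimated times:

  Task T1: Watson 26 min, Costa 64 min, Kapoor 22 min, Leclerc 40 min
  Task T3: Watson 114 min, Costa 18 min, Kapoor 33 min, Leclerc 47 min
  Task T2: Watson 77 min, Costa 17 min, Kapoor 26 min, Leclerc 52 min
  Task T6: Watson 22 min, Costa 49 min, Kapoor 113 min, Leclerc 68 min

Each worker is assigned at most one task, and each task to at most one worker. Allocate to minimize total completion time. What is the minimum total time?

This is the linear assignment problem.
Optimal: Watson→Task T6 (22 min), Costa→Task T3 (18 min), Kapoor→Task T2 (26 min), Leclerc→Task T1 (40 min) — total 22+18+26+40 = 106 min.
Min-entry greedy (repeatedly take the single cheapest remaining cell) gives 108 min, worse by 2.
Swapping Leclerc↔Kapoor (Leclerc→Task T2 52 min, Kapoor→Task T1 22 min) adds 8.
Every other assignment is strictly worse.

Min total: 106 min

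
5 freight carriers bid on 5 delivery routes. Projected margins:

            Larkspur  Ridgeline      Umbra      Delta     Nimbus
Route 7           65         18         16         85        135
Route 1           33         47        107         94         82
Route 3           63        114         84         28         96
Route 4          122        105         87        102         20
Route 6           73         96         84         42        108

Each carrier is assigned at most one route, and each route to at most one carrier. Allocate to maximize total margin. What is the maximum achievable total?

Optimal: Larkspur→Route 4 ($122k), Ridgeline→Route 3 ($114k), Umbra→Route 6 ($84k), Delta→Route 1 ($94k), Nimbus→Route 7 ($135k) — total 122+114+84+94+135 = $549k.
Next-best assignment: Larkspur→Route 4, Ridgeline→Route 3, Umbra→Route 1, Delta→Route 7, Nimbus→Route 6 = $536k.
Swapping Delta↔Ridgeline (Delta→Route 3 $28k, Ridgeline→Route 1 $47k) loses 133.
Checked against all permutations: $549k is optimal.

Maximum total: $549k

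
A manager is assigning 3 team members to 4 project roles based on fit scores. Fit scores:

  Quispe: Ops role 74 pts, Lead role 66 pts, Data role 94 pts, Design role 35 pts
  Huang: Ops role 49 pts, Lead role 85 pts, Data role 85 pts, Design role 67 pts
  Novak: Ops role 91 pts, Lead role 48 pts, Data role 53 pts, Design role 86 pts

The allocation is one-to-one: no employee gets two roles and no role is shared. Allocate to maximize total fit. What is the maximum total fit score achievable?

Optimal: Quispe→Data role (94 pts), Huang→Lead role (85 pts), Novak→Ops role (91 pts) — total 94+85+91 = 270 pts.
Next-best assignment: Quispe→Data role, Huang→Lead role, Novak→Design role = 265 pts.
Swapping Huang↔Quispe (Huang→Data role 85 pts, Quispe→Lead role 66 pts) loses 28.
Every other assignment is strictly worse.

Maximum total: 270 pts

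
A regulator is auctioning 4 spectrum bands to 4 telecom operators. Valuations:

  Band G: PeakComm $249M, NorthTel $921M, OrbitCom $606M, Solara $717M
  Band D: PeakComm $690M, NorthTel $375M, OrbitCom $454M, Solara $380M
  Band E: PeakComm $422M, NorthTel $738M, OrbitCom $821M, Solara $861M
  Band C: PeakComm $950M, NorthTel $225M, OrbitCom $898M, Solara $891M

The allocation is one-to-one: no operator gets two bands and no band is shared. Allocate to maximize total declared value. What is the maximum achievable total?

Maximum total: $3370M

Optimal: PeakComm→Band D ($690M), NorthTel→Band G ($921M), OrbitCom→Band C ($898M), Solara→Band E ($861M) — total 690+921+898+861 = $3370M.
Row-greedy (each operator in turn takes its best remaining band) gives $3072M, worse by 298.
Next-best assignment: PeakComm→Band D, NorthTel→Band G, OrbitCom→Band E, Solara→Band C = $3323M.
Swapping PeakComm↔OrbitCom (PeakComm→Band C $950M, OrbitCom→Band D $454M) loses 184.
Every other assignment is strictly worse.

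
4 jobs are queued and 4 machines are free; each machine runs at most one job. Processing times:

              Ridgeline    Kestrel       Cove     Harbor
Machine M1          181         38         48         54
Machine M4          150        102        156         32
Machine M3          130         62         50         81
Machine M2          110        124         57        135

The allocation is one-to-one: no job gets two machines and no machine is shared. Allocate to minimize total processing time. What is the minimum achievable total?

Minimum total: 230 min

This is the linear assignment problem.
Optimal: Ridgeline→Machine M2 (110 min), Kestrel→Machine M1 (38 min), Cove→Machine M3 (50 min), Harbor→Machine M4 (32 min) — total 110+38+50+32 = 230 min.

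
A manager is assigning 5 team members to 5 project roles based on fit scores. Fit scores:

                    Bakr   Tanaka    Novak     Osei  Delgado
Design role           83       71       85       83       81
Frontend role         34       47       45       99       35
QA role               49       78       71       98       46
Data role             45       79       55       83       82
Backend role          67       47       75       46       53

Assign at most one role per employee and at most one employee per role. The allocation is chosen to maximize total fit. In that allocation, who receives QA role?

Optimal: Bakr→Design role (83 pts), Tanaka→QA role (78 pts), Novak→Backend role (75 pts), Osei→Frontend role (99 pts), Delgado→Data role (82 pts) — total 83+78+75+99+82 = 417 pts.
Max-entry greedy (repeatedly take the single best remaining cell) gives 411 pts, worse by 6.
Next-best assignment: Bakr→Backend role, Tanaka→QA role, Novak→Design role, Osei→Frontend role, Delgado→Data role = 411 pts.
Tanaka's own top role is Data role (79 pts), but forcing Tanaka→Data role and reassigning the rest optimally gives only 397 pts — worse by 20.

Tanaka receives QA role.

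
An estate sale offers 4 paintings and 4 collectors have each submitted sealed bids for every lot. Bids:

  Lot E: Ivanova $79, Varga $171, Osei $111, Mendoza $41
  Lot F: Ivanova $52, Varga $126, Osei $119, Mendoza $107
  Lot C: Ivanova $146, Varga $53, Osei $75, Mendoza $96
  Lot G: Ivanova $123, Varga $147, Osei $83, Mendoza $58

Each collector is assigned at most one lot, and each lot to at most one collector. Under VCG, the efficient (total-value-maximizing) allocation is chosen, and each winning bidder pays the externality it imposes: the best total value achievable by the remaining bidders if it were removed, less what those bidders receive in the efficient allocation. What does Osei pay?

Osei pays $24.

Efficient allocation: Ivanova→Lot C ($146), Varga→Lot G ($147), Osei→Lot E ($111), Mendoza→Lot F ($107); total welfare W = $511.
Osei receives Lot E at value $111, so the others get W − 111 = $400.
Without Osei: best allocation of the remaining 3 bidders over all 4 lots is Ivanova→Lot C ($146), Varga→Lot E ($171), Mendoza→Lot F ($107), total $424.
VCG payment = (others' best without Osei) − (others' welfare with Osei) = 424 − 400 = $24.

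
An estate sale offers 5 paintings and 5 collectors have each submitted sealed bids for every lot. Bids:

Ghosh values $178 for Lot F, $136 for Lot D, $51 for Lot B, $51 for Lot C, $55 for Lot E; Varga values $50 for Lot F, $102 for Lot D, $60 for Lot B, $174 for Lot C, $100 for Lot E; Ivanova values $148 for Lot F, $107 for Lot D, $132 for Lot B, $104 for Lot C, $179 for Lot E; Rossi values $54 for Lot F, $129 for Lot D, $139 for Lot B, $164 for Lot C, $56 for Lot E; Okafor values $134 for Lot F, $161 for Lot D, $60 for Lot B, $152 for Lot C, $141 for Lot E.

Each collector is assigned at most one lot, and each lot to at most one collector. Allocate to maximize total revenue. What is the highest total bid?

Max total: $831

Optimal: Ghosh→Lot F ($178), Varga→Lot C ($174), Ivanova→Lot E ($179), Rossi→Lot B ($139), Okafor→Lot D ($161) — total 178+174+179+139+161 = $831.
Next-best assignment: Ghosh→Lot D, Varga→Lot C, Ivanova→Lot E, Rossi→Lot B, Okafor→Lot F = $762.
Checked against all permutations: $831 is optimal.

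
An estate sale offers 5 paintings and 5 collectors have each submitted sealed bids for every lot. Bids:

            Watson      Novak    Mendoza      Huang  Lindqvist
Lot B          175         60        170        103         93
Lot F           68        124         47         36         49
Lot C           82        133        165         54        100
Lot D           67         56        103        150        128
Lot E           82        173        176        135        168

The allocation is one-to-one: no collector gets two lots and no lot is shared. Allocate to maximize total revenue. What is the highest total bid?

Optimal: Watson→Lot B ($175), Novak→Lot F ($124), Mendoza→Lot C ($165), Huang→Lot D ($150), Lindqvist→Lot E ($168) — total 175+124+165+150+168 = $782.
Row-greedy (each collector in turn takes its best remaining lot) gives $712, worse by 70.

Max total: $782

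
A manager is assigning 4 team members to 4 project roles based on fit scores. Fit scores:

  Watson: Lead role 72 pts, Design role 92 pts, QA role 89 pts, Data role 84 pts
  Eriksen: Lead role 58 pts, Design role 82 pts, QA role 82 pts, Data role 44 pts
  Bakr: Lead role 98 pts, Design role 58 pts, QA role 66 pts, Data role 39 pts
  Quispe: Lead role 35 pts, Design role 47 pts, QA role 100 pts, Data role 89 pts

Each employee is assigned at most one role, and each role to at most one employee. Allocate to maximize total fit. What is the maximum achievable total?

Optimal: Watson→Data role (84 pts), Eriksen→Design role (82 pts), Bakr→Lead role (98 pts), Quispe→QA role (100 pts) — total 84+82+98+100 = 364 pts.
Max-entry greedy (repeatedly take the single best remaining cell) gives 334 pts, worse by 30.
Next-best assignment: Watson→Design role, Eriksen→QA role, Bakr→Lead role, Quispe→Data role = 361 pts.
Swapping Watson↔Eriksen (Watson→Design role 92 pts, Eriksen→Data role 44 pts) loses 30.
Checked against all permutations: 364 pts is optimal.

Max total: 364 pts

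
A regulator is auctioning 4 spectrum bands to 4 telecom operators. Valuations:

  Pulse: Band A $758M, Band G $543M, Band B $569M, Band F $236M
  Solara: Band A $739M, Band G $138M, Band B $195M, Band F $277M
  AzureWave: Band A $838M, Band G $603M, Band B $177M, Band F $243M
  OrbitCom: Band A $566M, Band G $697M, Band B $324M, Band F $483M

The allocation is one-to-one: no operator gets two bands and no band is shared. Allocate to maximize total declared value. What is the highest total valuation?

Optimal: Pulse→Band B ($569M), Solara→Band A ($739M), AzureWave→Band G ($603M), OrbitCom→Band F ($483M) — total 569+739+603+483 = $2394M.
Column-greedy (each band in turn goes to its best remaining operator) gives $2381M, worse by 13.
Next-best assignment: Pulse→Band B, Solara→Band F, AzureWave→Band A, OrbitCom→Band G = $2381M.
Swapping Pulse↔OrbitCom (Pulse→Band F $236M, OrbitCom→Band B $324M) loses 492.

Max total: $2394M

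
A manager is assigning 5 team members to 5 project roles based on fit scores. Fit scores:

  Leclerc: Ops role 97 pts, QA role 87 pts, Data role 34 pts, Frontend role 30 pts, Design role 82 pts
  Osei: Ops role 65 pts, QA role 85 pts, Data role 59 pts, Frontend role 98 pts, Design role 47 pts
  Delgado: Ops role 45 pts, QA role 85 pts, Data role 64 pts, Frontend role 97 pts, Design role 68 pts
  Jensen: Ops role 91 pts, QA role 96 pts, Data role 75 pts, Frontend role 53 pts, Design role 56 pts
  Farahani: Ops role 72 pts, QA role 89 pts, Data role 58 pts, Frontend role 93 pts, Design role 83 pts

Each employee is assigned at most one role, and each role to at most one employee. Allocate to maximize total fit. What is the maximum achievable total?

Optimal: Leclerc→Ops role (97 pts), Osei→Frontend role (98 pts), Delgado→QA role (85 pts), Jensen→Data role (75 pts), Farahani→Design role (83 pts) — total 97+98+85+75+83 = 438 pts.
No other one-to-one assignment exceeds 438 pts.

Maximum total: 438 pts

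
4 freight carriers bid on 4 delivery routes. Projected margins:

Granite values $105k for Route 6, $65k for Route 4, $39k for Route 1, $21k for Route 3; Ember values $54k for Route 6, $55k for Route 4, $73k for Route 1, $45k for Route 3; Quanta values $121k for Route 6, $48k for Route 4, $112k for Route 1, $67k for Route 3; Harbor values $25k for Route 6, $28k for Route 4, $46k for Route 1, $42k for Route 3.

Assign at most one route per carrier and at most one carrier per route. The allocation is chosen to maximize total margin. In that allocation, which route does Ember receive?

Optimal: Granite→Route 6 ($105k), Ember→Route 4 ($55k), Quanta→Route 1 ($112k), Harbor→Route 3 ($42k) — total 105+55+112+42 = $314k.
Max-entry greedy (repeatedly take the single best remaining cell) gives $301k, worse by 13.
Checked against all permutations: $314k is optimal.
Ember's own top route is Route 1 ($73k), but forcing Ember→Route 1 and reassigning the rest optimally gives only $301k — worse by 13.

Ember receives Route 4.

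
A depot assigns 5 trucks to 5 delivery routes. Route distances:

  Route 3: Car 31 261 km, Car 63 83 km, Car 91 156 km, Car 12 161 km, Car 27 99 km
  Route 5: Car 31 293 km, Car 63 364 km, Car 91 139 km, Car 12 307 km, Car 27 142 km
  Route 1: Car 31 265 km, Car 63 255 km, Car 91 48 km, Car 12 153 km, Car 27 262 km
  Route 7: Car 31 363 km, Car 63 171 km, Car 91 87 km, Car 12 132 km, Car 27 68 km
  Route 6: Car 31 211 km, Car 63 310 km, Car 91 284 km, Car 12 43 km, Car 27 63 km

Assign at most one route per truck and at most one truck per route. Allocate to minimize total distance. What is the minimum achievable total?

This is a one-to-one assignment (minimum-cost bipartite matching).
Optimal: Car 31→Route 5 (293 km), Car 63→Route 3 (83 km), Car 91→Route 1 (48 km), Car 12→Route 6 (43 km), Car 27→Route 7 (68 km) — total 293+83+48+43+68 = 535 km.
Next-best assignment: Car 31→Route 1, Car 63→Route 3, Car 91→Route 5, Car 12→Route 6, Car 27→Route 7 = 598 km.
Swapping Car 27↔Car 91 (Car 27→Route 1 262 km, Car 91→Route 7 87 km) adds 233.
No other one-to-one assignment undercuts 535 km.

Minimum total: 535 km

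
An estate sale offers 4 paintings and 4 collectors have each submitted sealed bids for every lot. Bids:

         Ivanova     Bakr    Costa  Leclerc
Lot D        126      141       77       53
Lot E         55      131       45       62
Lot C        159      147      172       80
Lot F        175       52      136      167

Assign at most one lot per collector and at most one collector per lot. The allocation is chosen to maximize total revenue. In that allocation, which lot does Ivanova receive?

Treat this as an assignment problem: match each collector to one lot.
Optimal: Ivanova→Lot D ($126), Bakr→Lot E ($131), Costa→Lot C ($172), Leclerc→Lot F ($167) — total 126+131+172+167 = $596.
Max-entry greedy (repeatedly take the single best remaining cell) gives $550, worse by 46.
Swapping Costa↔Leclerc (Costa→Lot F $136, Leclerc→Lot C $80) loses 123.
Every other assignment is strictly worse.
Ivanova's own top lot is Lot F ($175), but forcing Ivanova→Lot F and reassigning the rest optimally gives only $550 — worse by 46.

Ivanova receives Lot D.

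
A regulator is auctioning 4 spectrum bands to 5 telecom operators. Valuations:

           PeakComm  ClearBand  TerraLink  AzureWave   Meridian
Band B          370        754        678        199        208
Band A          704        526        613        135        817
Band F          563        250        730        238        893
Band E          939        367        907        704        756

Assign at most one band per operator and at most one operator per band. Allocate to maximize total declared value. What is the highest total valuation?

Max total: $3258M

Optimal: ClearBand→Band B ($754M), PeakComm→Band A ($704M), Meridian→Band F ($893M), TerraLink→Band E ($907M) — total 754+704+893+907 = $3258M.
Max-entry greedy (repeatedly take the single best remaining cell) gives $3199M, worse by 59.
Next-best assignment: ClearBand→Band B, Meridian→Band A, TerraLink→Band F, PeakComm→Band E = $3240M.
No other one-to-one assignment exceeds $3258M.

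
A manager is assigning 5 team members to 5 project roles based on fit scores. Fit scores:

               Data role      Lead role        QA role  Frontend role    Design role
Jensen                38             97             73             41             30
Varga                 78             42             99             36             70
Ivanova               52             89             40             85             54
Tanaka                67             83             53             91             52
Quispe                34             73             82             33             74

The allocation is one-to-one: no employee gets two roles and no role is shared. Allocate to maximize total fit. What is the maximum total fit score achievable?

Max total: 422 pts

Optimal: Jensen→Lead role (97 pts), Varga→QA role (99 pts), Ivanova→Frontend role (85 pts), Tanaka→Data role (67 pts), Quispe→Design role (74 pts) — total 97+99+85+67+74 = 422 pts.
Max-entry greedy (repeatedly take the single best remaining cell) gives 413 pts, worse by 9.
Next-best assignment: Jensen→Lead role, Varga→QA role, Ivanova→Data role, Tanaka→Frontend role, Quispe→Design role = 413 pts.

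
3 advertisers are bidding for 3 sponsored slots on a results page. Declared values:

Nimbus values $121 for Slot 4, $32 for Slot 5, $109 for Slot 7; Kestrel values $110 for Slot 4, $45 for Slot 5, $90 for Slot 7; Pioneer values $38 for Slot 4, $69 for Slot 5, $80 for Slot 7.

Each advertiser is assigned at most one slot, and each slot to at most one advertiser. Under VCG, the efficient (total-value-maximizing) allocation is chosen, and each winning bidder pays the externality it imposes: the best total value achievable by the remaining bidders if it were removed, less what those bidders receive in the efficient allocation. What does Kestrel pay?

Efficient allocation: Nimbus→Slot 7 ($109), Kestrel→Slot 4 ($110), Pioneer→Slot 5 ($69); total welfare W = $288.
Kestrel receives Slot 4 at value $110, so the others get W − 110 = $178.
Without Kestrel: best allocation of the remaining 2 bidders over all 3 slots is Nimbus→Slot 4 ($121), Pioneer→Slot 7 ($80), total $201.
VCG payment = (others' best without Kestrel) − (others' welfare with Kestrel) = 201 − 178 = $23.

Kestrel pays $23.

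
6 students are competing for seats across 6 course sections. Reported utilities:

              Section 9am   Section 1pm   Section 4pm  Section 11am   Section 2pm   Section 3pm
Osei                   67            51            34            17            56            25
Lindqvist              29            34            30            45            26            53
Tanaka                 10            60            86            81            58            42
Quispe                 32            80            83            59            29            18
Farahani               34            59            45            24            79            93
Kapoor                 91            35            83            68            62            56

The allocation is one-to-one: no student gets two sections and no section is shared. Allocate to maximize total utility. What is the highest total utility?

Optimal: Osei→Section 2pm (56 points), Lindqvist→Section 11am (45 points), Tanaka→Section 4pm (86 points), Quispe→Section 1pm (80 points), Farahani→Section 3pm (93 points), Kapoor→Section 9am (91 points) — total 56+45+86+80+93+91 = 451 points.
Column-greedy (each section in turn goes to its best remaining student) gives 406 points, worse by 45.
Next-best assignment: Osei→Section 9am, Lindqvist→Section 3pm, Tanaka→Section 11am, Quispe→Section 1pm, Farahani→Section 2pm, Kapoor→Section 4pm = 443 points.
No other one-to-one assignment exceeds 451 points.

Max total: 451 points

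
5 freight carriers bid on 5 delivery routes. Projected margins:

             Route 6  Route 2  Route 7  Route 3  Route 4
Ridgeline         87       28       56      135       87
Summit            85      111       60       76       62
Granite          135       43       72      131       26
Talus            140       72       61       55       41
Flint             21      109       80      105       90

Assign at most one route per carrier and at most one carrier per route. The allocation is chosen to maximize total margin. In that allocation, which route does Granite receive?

Granite receives Route 3.

This is the linear assignment problem.
Optimal: Ridgeline→Route 4 ($87k), Summit→Route 2 ($111k), Granite→Route 3 ($131k), Talus→Route 6 ($140k), Flint→Route 7 ($80k) — total 87+111+131+140+80 = $549k.
Column-greedy (each route in turn goes to its best remaining carrier) gives $492k, worse by 57.
Next-best assignment: Ridgeline→Route 3, Summit→Route 2, Granite→Route 7, Talus→Route 6, Flint→Route 4 = $548k.
Checked against all permutations: $549k is optimal.
Granite's own top route is Route 6 ($135k), but forcing Granite→Route 6 and reassigning the rest optimally gives only $532k — worse by 17.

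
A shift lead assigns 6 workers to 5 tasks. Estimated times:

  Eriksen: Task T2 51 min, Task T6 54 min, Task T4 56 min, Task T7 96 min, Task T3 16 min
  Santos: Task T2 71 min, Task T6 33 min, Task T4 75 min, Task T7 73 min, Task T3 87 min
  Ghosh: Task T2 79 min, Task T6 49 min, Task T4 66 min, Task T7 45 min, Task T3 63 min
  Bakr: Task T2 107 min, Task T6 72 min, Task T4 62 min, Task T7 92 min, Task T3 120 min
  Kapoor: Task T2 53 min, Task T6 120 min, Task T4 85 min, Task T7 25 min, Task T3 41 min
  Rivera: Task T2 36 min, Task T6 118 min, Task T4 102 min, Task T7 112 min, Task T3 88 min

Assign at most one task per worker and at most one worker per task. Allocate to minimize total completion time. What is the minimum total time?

Minimum total: 172 min

Optimal: Rivera→Task T2 (36 min), Santos→Task T6 (33 min), Bakr→Task T4 (62 min), Kapoor→Task T7 (25 min), Eriksen→Task T3 (16 min) — total 36+33+62+25+16 = 172 min.
Checked against all permutations: 172 min is optimal.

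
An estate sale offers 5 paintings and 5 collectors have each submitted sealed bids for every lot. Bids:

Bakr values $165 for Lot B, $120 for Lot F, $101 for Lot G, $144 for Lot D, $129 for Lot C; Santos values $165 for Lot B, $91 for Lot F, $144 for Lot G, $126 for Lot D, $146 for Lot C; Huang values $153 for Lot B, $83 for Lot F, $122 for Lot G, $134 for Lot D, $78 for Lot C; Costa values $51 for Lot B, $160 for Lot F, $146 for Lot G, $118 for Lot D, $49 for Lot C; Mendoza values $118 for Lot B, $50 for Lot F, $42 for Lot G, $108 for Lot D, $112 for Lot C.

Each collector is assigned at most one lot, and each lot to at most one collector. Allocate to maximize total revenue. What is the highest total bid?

Optimal: Bakr→Lot B ($165), Santos→Lot G ($144), Huang→Lot D ($134), Costa→Lot F ($160), Mendoza→Lot C ($112) — total 165+144+134+160+112 = $715.
Max-entry greedy (repeatedly take the single best remaining cell) gives $647, worse by 68.
No other one-to-one assignment exceeds $715.

Max total: $715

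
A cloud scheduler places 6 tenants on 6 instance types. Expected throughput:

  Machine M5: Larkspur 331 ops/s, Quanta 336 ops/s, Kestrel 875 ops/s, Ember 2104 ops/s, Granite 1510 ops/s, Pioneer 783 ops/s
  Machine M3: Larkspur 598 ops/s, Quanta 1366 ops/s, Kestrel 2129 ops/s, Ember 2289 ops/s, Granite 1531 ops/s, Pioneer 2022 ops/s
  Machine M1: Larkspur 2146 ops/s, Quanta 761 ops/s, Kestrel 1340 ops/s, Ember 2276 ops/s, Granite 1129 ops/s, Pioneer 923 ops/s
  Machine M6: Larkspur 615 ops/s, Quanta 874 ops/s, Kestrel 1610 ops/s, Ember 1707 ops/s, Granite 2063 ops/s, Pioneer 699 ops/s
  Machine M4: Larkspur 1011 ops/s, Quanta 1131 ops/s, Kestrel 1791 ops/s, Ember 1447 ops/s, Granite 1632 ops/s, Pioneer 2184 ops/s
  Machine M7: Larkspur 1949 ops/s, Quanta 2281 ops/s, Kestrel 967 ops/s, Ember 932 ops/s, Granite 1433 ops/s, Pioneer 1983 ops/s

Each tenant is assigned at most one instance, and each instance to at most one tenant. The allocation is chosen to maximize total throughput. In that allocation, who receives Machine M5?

Optimal: Larkspur→Machine M1 (2146 ops/s), Quanta→Machine M7 (2281 ops/s), Kestrel→Machine M3 (2129 ops/s), Ember→Machine M5 (2104 ops/s), Granite→Machine M6 (2063 ops/s), Pioneer→Machine M4 (2184 ops/s) — total 2146+2281+2129+2104+2063+2184 = 12907 ops/s.
Max-entry greedy (repeatedly take the single best remaining cell) gives 11838 ops/s, worse by 1069.
Next-best assignment: Larkspur→Machine M1, Quanta→Machine M7, Kestrel→Machine M4, Ember→Machine M5, Granite→Machine M6, Pioneer→Machine M3 = 12407 ops/s.
Ember's own top instance is Machine M3 (2289 ops/s), but forcing Ember→Machine M3 and reassigning the rest optimally gives only 12020 ops/s — worse by 887.

Ember receives Machine M5.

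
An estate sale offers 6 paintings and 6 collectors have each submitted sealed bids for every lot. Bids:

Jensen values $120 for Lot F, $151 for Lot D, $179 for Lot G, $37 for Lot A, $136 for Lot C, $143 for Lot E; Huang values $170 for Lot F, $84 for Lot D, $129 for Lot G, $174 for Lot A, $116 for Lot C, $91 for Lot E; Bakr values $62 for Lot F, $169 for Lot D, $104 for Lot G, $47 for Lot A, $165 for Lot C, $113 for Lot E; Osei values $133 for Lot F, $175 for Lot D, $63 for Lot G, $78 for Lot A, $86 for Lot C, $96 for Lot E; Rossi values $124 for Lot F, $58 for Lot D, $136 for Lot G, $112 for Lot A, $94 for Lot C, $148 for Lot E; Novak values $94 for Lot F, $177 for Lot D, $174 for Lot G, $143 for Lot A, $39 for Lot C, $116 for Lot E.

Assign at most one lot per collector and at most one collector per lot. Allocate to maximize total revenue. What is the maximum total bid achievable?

Max total: $980

Optimal: Jensen→Lot G ($179), Huang→Lot F ($170), Bakr→Lot C ($165), Osei→Lot D ($175), Rossi→Lot E ($148), Novak→Lot A ($143) — total 179+170+165+175+148+143 = $980.
Swapping Rossi↔Huang (Rossi→Lot F $124, Huang→Lot E $91) loses 103.
Checked against all permutations: $980 is optimal.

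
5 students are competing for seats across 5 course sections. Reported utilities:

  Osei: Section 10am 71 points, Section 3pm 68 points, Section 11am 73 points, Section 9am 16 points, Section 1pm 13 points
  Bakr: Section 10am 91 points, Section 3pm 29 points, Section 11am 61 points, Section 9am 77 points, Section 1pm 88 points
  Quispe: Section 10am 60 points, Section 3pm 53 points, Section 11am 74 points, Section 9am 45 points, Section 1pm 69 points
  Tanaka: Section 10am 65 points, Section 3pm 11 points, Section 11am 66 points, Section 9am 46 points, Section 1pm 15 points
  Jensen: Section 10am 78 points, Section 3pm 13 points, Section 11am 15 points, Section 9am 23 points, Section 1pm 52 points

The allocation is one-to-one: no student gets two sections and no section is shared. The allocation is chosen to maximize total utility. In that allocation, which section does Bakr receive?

Bakr receives Section 9am.

Optimal: Osei→Section 3pm (68 points), Bakr→Section 9am (77 points), Quispe→Section 1pm (69 points), Tanaka→Section 11am (66 points), Jensen→Section 10am (78 points) — total 68+77+69+66+78 = 358 points.
Bakr's own top section is Section 10am (91 points), but forcing Bakr→Section 10am and reassigning the rest optimally gives only 331 points — worse by 27.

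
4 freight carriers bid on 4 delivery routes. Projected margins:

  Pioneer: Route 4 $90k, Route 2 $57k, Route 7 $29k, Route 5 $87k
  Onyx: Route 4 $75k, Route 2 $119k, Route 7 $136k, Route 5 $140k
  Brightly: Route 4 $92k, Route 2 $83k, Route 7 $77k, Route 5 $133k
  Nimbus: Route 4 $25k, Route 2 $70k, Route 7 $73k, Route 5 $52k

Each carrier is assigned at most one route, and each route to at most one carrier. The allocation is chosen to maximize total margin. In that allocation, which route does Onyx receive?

This is a one-to-one assignment (maximum-weight bipartite matching).
Optimal: Pioneer→Route 4 ($90k), Onyx→Route 7 ($136k), Brightly→Route 5 ($133k), Nimbus→Route 2 ($70k) — total 90+136+133+70 = $429k.
Max-entry greedy (repeatedly take the single best remaining cell) gives $362k, worse by 67.
Next-best assignment: Pioneer→Route 4, Onyx→Route 2, Brightly→Route 5, Nimbus→Route 7 = $415k.
Onyx's own top route is Route 5 ($140k), but forcing Onyx→Route 5 and reassigning the rest optimally gives only $386k — worse by 43.

Onyx receives Route 7.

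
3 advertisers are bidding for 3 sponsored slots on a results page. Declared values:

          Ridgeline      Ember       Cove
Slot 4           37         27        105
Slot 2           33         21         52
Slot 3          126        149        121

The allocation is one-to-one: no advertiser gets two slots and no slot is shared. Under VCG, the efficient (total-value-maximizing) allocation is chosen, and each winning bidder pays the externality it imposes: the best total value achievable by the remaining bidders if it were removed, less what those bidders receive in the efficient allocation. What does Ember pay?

Efficient allocation: Ridgeline→Slot 2 ($33), Ember→Slot 3 ($149), Cove→Slot 4 ($105); total welfare W = $287.
Ember receives Slot 3 at value $149, so the others get W − 149 = $138.
Without Ember: best allocation of the remaining 2 bidders over all 3 slots is Ridgeline→Slot 3 ($126), Cove→Slot 4 ($105), total $231.
VCG payment = (others' best without Ember) − (others' welfare with Ember) = 231 − 138 = $93.

Ember pays $93.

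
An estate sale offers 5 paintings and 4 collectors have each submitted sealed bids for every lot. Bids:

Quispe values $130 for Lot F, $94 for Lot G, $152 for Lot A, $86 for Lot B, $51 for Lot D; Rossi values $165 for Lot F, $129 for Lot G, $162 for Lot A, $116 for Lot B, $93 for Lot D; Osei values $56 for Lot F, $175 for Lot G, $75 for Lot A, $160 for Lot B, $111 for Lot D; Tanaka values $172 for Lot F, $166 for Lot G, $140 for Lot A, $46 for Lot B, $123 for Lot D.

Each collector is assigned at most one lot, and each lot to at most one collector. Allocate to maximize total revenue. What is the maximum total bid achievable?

Maximum total: $643

Optimal: Quispe→Lot A ($152), Rossi→Lot F ($165), Osei→Lot B ($160), Tanaka→Lot G ($166) — total 152+165+160+166 = $643.
Row-greedy (each collector in turn takes its best remaining lot) gives $615, worse by 28.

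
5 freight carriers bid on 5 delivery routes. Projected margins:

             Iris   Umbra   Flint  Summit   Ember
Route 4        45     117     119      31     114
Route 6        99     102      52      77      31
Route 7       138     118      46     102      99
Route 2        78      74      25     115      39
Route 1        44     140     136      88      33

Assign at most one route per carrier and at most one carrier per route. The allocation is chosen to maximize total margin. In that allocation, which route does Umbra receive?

Optimal: Iris→Route 7 ($138k), Umbra→Route 6 ($102k), Flint→Route 1 ($136k), Summit→Route 2 ($115k), Ember→Route 4 ($114k) — total 138+102+136+115+114 = $605k.
Row-greedy (each carrier in turn takes its best remaining route) gives $543k, worse by 62.
Next-best assignment: Iris→Route 6, Umbra→Route 7, Flint→Route 1, Summit→Route 2, Ember→Route 4 = $582k.
Swapping Ember↔Summit (Ember→Route 2 $39k, Summit→Route 4 $31k) loses 159.
Every other assignment is strictly worse.
Umbra's own top route is Route 1 ($140k), but forcing Umbra→Route 1 and reassigning the rest optimally gives only $572k — worse by 33.

Umbra receives Route 6.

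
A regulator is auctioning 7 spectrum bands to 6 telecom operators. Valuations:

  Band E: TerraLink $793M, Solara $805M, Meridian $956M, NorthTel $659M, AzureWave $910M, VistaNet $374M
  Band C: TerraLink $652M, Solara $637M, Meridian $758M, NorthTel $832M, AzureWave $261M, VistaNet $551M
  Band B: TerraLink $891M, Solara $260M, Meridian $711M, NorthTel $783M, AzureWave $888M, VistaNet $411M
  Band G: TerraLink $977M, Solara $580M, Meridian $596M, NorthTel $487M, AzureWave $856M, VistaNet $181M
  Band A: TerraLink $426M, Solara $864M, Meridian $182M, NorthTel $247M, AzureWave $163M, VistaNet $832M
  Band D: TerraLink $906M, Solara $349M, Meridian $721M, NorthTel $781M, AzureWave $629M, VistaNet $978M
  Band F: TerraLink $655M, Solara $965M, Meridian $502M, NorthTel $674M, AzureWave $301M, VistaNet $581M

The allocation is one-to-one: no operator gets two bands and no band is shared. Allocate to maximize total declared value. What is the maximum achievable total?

This is the linear assignment problem.
Optimal: TerraLink→Band G ($977M), Solara→Band F ($965M), Meridian→Band E ($956M), NorthTel→Band C ($832M), AzureWave→Band B ($888M), VistaNet→Band D ($978M) — total 977+965+956+832+888+978 = $5596M.
Column-greedy (each band in turn goes to its best remaining operator) gives $5377M, worse by 219.
Next-best assignment: TerraLink→Band G, Solara→Band A, Meridian→Band E, NorthTel→Band C, AzureWave→Band B, VistaNet→Band D = $5495M.
No other one-to-one assignment exceeds $5596M.

Maximum total: $5596M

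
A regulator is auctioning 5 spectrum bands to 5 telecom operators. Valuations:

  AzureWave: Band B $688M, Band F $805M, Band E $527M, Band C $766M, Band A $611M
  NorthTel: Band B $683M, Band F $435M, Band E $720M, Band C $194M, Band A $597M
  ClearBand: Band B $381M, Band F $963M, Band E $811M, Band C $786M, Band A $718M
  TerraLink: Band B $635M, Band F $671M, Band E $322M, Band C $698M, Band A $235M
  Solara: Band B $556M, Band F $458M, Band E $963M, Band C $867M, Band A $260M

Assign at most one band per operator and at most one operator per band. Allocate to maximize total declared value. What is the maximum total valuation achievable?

Optimal: AzureWave→Band C ($766M), NorthTel→Band A ($597M), ClearBand→Band F ($963M), TerraLink→Band B ($635M), Solara→Band E ($963M) — total 766+597+963+635+963 = $3924M.
Max-entry greedy (repeatedly take the single best remaining cell) gives $3610M, worse by 314.
Next-best assignment: AzureWave→Band A, NorthTel→Band B, ClearBand→Band F, TerraLink→Band C, Solara→Band E = $3918M.
Swapping TerraLink↔Solara (TerraLink→Band E $322M, Solara→Band B $556M) loses 720.
Checked against all permutations: $3924M is optimal.

Maximum total: $3924M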